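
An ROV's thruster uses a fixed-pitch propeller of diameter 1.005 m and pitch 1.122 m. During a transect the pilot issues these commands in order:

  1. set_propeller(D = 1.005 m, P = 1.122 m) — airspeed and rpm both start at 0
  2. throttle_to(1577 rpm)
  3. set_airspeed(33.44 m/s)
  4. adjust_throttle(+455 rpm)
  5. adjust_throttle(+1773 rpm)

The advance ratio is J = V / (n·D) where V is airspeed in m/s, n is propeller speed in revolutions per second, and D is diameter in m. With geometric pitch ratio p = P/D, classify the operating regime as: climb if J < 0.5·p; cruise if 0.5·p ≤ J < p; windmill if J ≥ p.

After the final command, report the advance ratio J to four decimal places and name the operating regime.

J = 0.5247, regime = climb

set_propeller: D = 1.005 m, P = 1.122 m (p = P/D = 1.116418); state ← (V=0, rpm=0)
throttle_to(1577): rpm ← 1577
set_airspeed(33.44): V ← 33.44 m/s
adjust_throttle(+455): rpm ← 1577 +455 = 2032
adjust_throttle(+1773): rpm ← 2032 +1773 = 3805
final state: V = 33.44 m/s, rpm = 3805 → n = rpm/60 = 63.416667 rev/s
J = V / (n·D) = 33.44 / (63.416667 × 1.005) = 0.524683
regime bands: climb J<0.5582 | cruise [0.5582, 1.1164) | windmill J≥1.1164
J = 0.5247 → climb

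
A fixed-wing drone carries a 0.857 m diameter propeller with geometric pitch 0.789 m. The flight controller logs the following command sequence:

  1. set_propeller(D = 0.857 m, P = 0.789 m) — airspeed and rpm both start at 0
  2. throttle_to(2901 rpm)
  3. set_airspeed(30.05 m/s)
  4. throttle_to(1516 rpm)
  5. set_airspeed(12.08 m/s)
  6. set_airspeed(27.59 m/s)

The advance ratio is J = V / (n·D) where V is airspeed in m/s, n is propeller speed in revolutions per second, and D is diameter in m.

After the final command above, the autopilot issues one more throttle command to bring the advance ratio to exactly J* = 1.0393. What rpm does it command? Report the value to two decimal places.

set_propeller: D = 0.857 m, P = 0.789 m (p = P/D = 0.920653); state ← (V=0, rpm=0)
throttle_to(2901): rpm ← 2901
set_airspeed(30.05): V ← 30.05 m/s
throttle_to(1516): rpm ← 1516
set_airspeed(12.08): V ← 12.08 m/s
set_airspeed(27.59): V ← 27.59 m/s
final state: V = 27.59 m/s, rpm = 1516 → n = rpm/60 = 25.266667 rev/s
target J* = 1.0393; solve J* = V/(n·D) for n: n = V/(J*·D) = 27.59/(1.0393 × 0.857) = 30.976329 rev/s
rpm = 60·n = 1858.579753

rpm = 1858.58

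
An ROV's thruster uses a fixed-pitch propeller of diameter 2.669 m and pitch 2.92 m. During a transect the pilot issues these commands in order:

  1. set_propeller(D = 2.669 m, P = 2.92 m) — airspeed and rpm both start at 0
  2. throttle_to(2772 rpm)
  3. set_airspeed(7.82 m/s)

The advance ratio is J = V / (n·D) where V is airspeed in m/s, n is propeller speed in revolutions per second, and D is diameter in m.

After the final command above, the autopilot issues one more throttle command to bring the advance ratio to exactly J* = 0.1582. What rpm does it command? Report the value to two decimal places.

rpm = 1111.23

set_propeller: D = 2.669 m, P = 2.92 m (p = P/D = 1.094043); state ← (V=0, rpm=0)
throttle_to(2772): rpm ← 2772
set_airspeed(7.82): V ← 7.82 m/s
final state: V = 7.82 m/s, rpm = 2772 → n = rpm/60 = 46.200000 rev/s
target J* = 0.1582; solve J* = V/(n·D) for n: n = V/(J*·D) = 7.82/(0.1582 × 2.669) = 18.520457 rev/s
rpm = 60·n = 1111.227423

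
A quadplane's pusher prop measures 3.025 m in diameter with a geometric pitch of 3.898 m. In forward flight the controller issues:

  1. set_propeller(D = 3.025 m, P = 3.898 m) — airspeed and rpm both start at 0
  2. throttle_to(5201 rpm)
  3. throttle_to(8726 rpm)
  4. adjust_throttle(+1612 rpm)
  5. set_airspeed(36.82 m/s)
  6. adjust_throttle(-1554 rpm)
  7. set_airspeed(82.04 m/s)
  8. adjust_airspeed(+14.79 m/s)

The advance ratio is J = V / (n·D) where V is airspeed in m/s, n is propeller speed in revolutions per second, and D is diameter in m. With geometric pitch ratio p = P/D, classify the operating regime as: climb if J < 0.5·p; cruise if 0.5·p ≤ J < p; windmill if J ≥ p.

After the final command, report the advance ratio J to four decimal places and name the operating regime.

set_propeller: D = 3.025 m, P = 3.898 m (p = P/D = 1.288595); state ← (V=0, rpm=0)
throttle_to(5201): rpm ← 5201
throttle_to(8726): rpm ← 8726
adjust_throttle(+1612): rpm ← 8726 +1612 = 10338
set_airspeed(36.82): V ← 36.82 m/s
adjust_throttle(-1554): rpm ← 10338 -1554 = 8784
set_airspeed(82.04): V ← 82.04 m/s
adjust_airspeed(+14.79): V ← 82.04 +14.79 = 96.83 m/s
final state: V = 96.83 m/s, rpm = 8784 → n = rpm/60 = 146.400000 rev/s
J = V / (n·D) = 96.83 / (146.400000 × 3.025) = 0.218647
regime bands: climb J<0.6443 | cruise [0.6443, 1.2886) | windmill J≥1.2886
J = 0.2186 → climb

J = 0.2186, regime = climb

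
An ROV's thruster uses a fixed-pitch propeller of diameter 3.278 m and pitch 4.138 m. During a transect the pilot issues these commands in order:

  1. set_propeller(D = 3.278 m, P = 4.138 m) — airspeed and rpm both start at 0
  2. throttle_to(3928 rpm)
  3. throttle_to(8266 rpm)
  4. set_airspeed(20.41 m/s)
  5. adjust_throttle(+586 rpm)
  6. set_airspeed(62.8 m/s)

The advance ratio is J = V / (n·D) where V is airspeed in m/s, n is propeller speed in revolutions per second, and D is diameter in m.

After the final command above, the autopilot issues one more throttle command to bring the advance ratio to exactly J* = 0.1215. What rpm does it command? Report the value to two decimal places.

set_propeller: D = 3.278 m, P = 4.138 m (p = P/D = 1.262355); state ← (V=0, rpm=0)
throttle_to(3928): rpm ← 3928
throttle_to(8266): rpm ← 8266
set_airspeed(20.41): V ← 20.41 m/s
adjust_throttle(+586): rpm ← 8266 +586 = 8852
set_airspeed(62.8): V ← 62.8 m/s
final state: V = 62.8 m/s, rpm = 8852 → n = rpm/60 = 147.533333 rev/s
target J* = 0.1215; solve J* = V/(n·D) for n: n = V/(J*·D) = 62.8/(0.1215 × 3.278) = 157.679203 rev/s
rpm = 60·n = 9460.752190

rpm = 9460.75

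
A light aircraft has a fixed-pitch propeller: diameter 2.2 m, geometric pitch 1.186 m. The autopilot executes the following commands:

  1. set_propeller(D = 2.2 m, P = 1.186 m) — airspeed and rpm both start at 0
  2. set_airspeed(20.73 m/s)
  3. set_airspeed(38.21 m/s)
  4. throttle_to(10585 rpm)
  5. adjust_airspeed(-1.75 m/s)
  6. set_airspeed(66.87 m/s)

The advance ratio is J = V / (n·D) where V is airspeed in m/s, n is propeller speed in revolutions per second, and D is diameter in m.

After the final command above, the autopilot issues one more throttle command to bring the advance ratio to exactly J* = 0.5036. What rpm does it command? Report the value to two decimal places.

rpm = 3621.38

set_propeller: D = 2.2 m, P = 1.186 m (p = P/D = 0.539091); state ← (V=0, rpm=0)
set_airspeed(20.73): V ← 20.73 m/s
set_airspeed(38.21): V ← 38.21 m/s
throttle_to(10585): rpm ← 10585
adjust_airspeed(-1.75): V ← 38.21 -1.75 = 36.46 m/s
set_airspeed(66.87): V ← 66.87 m/s
final state: V = 66.87 m/s, rpm = 10585 → n = rpm/60 = 176.416667 rev/s
target J* = 0.5036; solve J* = V/(n·D) for n: n = V/(J*·D) = 66.87/(0.5036 × 2.2) = 60.356343 rev/s
rpm = 60·n = 3621.380605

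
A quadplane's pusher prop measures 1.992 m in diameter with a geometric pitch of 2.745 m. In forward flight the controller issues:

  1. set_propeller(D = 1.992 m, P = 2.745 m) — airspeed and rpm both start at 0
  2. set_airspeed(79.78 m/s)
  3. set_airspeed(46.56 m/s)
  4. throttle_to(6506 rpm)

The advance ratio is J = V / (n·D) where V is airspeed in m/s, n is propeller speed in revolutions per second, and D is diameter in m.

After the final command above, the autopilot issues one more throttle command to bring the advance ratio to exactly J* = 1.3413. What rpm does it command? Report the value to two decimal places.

rpm = 1045.56

set_propeller: D = 1.992 m, P = 2.745 m (p = P/D = 1.378012); state ← (V=0, rpm=0)
set_airspeed(79.78): V ← 79.78 m/s
set_airspeed(46.56): V ← 46.56 m/s
throttle_to(6506): rpm ← 6506
final state: V = 46.56 m/s, rpm = 6506 → n = rpm/60 = 108.433333 rev/s
target J* = 1.3413; solve J* = V/(n·D) for n: n = V/(J*·D) = 46.56/(1.3413 × 1.992) = 17.426000 rev/s
rpm = 60·n = 1045.560008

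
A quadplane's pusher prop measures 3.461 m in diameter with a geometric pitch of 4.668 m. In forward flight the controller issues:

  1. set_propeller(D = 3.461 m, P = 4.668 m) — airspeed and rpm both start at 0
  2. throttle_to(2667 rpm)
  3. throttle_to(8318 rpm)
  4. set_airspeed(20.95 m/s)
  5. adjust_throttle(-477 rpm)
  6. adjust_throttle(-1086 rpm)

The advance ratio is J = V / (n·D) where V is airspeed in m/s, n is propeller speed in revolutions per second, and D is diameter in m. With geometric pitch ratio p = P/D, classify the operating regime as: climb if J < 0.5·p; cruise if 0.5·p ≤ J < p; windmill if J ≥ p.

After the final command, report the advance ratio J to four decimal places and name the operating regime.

J = 0.0538, regime = climb

set_propeller: D = 3.461 m, P = 4.668 m (p = P/D = 1.348743); state ← (V=0, rpm=0)
throttle_to(2667): rpm ← 2667
throttle_to(8318): rpm ← 8318
set_airspeed(20.95): V ← 20.95 m/s
adjust_throttle(-477): rpm ← 8318 -477 = 7841
adjust_throttle(-1086): rpm ← 7841 -1086 = 6755
final state: V = 20.95 m/s, rpm = 6755 → n = rpm/60 = 112.583333 rev/s
J = V / (n·D) = 20.95 / (112.583333 × 3.461) = 0.053766
regime bands: climb J<0.6744 | cruise [0.6744, 1.3487) | windmill J≥1.3487
J = 0.0538 → climb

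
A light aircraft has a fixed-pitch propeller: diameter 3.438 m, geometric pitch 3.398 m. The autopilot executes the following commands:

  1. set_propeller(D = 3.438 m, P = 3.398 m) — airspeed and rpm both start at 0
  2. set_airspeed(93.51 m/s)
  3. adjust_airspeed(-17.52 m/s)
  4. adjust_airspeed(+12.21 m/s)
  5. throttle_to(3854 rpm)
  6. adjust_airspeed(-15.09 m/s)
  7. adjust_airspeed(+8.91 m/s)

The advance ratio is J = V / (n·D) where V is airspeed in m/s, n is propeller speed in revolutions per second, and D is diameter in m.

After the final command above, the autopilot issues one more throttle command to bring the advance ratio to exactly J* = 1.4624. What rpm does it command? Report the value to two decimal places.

set_propeller: D = 3.438 m, P = 3.398 m (p = P/D = 0.988365); state ← (V=0, rpm=0)
set_airspeed(93.51): V ← 93.51 m/s
adjust_airspeed(-17.52): V ← 93.51 -17.52 = 75.99 m/s
adjust_airspeed(+12.21): V ← 75.99 +12.21 = 88.2 m/s
throttle_to(3854): rpm ← 3854
adjust_airspeed(-15.09): V ← 88.2 -15.09 = 73.11 m/s
adjust_airspeed(+8.91): V ← 73.11 +8.91 = 82.02 m/s
final state: V = 82.02 m/s, rpm = 3854 → n = rpm/60 = 64.233333 rev/s
target J* = 1.4624; solve J* = V/(n·D) for n: n = V/(J*·D) = 82.02/(1.4624 × 3.438) = 16.313521 rev/s
rpm = 60·n = 978.811278

rpm = 978.81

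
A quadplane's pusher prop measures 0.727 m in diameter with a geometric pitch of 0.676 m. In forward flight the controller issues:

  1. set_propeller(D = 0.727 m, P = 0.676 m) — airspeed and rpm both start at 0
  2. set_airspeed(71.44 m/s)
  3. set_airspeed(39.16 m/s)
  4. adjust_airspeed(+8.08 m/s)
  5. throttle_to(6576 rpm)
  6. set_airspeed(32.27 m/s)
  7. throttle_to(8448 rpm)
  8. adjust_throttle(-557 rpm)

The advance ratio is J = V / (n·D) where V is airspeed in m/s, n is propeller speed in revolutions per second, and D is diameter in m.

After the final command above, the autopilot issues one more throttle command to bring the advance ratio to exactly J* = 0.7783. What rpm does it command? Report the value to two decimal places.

rpm = 3421.91

set_propeller: D = 0.727 m, P = 0.676 m (p = P/D = 0.929849); state ← (V=0, rpm=0)
set_airspeed(71.44): V ← 71.44 m/s
set_airspeed(39.16): V ← 39.16 m/s
adjust_airspeed(+8.08): V ← 39.16 +8.08 = 47.24 m/s
throttle_to(6576): rpm ← 6576
set_airspeed(32.27): V ← 32.27 m/s
throttle_to(8448): rpm ← 8448
adjust_throttle(-557): rpm ← 8448 -557 = 7891
final state: V = 32.27 m/s, rpm = 7891 → n = rpm/60 = 131.516667 rev/s
target J* = 0.7783; solve J* = V/(n·D) for n: n = V/(J*·D) = 32.27/(0.7783 × 0.727) = 57.031858 rev/s
rpm = 60·n = 3421.911509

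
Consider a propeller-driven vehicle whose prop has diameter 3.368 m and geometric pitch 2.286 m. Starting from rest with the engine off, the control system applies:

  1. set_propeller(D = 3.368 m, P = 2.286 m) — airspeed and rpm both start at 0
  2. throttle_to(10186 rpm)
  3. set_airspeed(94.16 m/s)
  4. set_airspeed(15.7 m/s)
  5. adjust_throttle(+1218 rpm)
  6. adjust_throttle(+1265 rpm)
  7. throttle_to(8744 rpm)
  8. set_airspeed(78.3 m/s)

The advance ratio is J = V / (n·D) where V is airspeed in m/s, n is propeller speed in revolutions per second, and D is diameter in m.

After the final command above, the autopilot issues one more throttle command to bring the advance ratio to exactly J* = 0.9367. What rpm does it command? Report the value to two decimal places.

rpm = 1489.16

set_propeller: D = 3.368 m, P = 2.286 m (p = P/D = 0.678741); state ← (V=0, rpm=0)
throttle_to(10186): rpm ← 10186
set_airspeed(94.16): V ← 94.16 m/s
set_airspeed(15.7): V ← 15.7 m/s
adjust_throttle(+1218): rpm ← 10186 +1218 = 11404
adjust_throttle(+1265): rpm ← 11404 +1265 = 12669
throttle_to(8744): rpm ← 8744
set_airspeed(78.3): V ← 78.3 m/s
final state: V = 78.3 m/s, rpm = 8744 → n = rpm/60 = 145.733333 rev/s
target J* = 0.9367; solve J* = V/(n·D) for n: n = V/(J*·D) = 78.3/(0.9367 × 3.368) = 24.819279 rev/s
rpm = 60·n = 1489.156733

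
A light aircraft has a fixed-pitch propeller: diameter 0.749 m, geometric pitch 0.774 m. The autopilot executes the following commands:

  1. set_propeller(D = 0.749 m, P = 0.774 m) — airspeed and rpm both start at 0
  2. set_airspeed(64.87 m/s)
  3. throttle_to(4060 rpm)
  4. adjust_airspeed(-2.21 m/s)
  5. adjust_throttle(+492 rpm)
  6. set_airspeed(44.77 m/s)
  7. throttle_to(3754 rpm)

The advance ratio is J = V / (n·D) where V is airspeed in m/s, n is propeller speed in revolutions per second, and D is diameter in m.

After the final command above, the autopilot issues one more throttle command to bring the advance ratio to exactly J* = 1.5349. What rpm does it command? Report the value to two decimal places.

set_propeller: D = 0.749 m, P = 0.774 m (p = P/D = 1.033378); state ← (V=0, rpm=0)
set_airspeed(64.87): V ← 64.87 m/s
throttle_to(4060): rpm ← 4060
adjust_airspeed(-2.21): V ← 64.87 -2.21 = 62.66 m/s
adjust_throttle(+492): rpm ← 4060 +492 = 4552
set_airspeed(44.77): V ← 44.77 m/s
throttle_to(3754): rpm ← 3754
final state: V = 44.77 m/s, rpm = 3754 → n = rpm/60 = 62.566667 rev/s
target J* = 1.5349; solve J* = V/(n·D) for n: n = V/(J*·D) = 44.77/(1.5349 × 0.749) = 38.942622 rev/s
rpm = 60·n = 2336.557328

rpm = 2336.56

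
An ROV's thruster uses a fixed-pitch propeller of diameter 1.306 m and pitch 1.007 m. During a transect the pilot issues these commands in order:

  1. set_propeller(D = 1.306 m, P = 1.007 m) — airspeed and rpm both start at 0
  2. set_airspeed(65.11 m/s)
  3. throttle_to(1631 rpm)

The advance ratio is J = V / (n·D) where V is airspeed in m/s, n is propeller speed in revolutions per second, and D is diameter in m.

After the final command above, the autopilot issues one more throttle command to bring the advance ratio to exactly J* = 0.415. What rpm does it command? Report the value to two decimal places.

rpm = 7207.88

set_propeller: D = 1.306 m, P = 1.007 m (p = P/D = 0.771057); state ← (V=0, rpm=0)
set_airspeed(65.11): V ← 65.11 m/s
throttle_to(1631): rpm ← 1631
final state: V = 65.11 m/s, rpm = 1631 → n = rpm/60 = 27.183333 rev/s
target J* = 0.415; solve J* = V/(n·D) for n: n = V/(J*·D) = 65.11/(0.415 × 1.306) = 120.131368 rev/s
rpm = 60·n = 7207.882064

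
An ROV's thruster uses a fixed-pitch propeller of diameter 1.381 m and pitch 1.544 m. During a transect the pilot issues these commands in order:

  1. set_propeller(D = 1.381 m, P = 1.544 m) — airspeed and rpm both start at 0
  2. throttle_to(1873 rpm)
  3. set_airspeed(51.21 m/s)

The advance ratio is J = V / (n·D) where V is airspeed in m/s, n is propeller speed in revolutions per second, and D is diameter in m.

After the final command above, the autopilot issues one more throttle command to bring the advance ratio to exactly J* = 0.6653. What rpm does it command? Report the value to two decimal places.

set_propeller: D = 1.381 m, P = 1.544 m (p = P/D = 1.118030); state ← (V=0, rpm=0)
throttle_to(1873): rpm ← 1873
set_airspeed(51.21): V ← 51.21 m/s
final state: V = 51.21 m/s, rpm = 1873 → n = rpm/60 = 31.216667 rev/s
target J* = 0.6653; solve J* = V/(n·D) for n: n = V/(J*·D) = 51.21/(0.6653 × 1.381) = 55.736998 rev/s
rpm = 60·n = 3344.219880

rpm = 3344.22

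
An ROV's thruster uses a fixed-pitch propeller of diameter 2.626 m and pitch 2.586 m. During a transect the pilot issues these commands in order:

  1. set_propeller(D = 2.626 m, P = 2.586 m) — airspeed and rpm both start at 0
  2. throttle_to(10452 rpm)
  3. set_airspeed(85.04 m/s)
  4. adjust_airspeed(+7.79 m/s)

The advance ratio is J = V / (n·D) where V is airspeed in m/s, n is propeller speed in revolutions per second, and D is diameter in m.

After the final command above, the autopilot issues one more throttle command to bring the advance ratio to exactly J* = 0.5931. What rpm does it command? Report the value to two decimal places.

set_propeller: D = 2.626 m, P = 2.586 m (p = P/D = 0.984768); state ← (V=0, rpm=0)
throttle_to(10452): rpm ← 10452
set_airspeed(85.04): V ← 85.04 m/s
adjust_airspeed(+7.79): V ← 85.04 +7.79 = 92.83 m/s
final state: V = 92.83 m/s, rpm = 10452 → n = rpm/60 = 174.200000 rev/s
target J* = 0.5931; solve J* = V/(n·D) for n: n = V/(J*·D) = 92.83/(0.5931 × 2.626) = 59.602669 rev/s
rpm = 60·n = 3576.160114

rpm = 3576.16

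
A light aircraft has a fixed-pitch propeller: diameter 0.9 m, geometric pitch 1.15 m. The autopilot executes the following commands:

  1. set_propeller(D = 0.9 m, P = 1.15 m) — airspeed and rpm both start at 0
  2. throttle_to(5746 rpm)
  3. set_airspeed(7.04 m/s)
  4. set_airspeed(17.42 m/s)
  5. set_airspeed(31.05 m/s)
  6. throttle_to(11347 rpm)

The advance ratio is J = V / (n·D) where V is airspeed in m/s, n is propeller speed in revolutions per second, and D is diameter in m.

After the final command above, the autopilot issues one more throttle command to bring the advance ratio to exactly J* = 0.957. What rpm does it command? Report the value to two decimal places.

rpm = 2163.01

set_propeller: D = 0.9 m, P = 1.15 m (p = P/D = 1.277778); state ← (V=0, rpm=0)
throttle_to(5746): rpm ← 5746
set_airspeed(7.04): V ← 7.04 m/s
set_airspeed(17.42): V ← 17.42 m/s
set_airspeed(31.05): V ← 31.05 m/s
throttle_to(11347): rpm ← 11347
final state: V = 31.05 m/s, rpm = 11347 → n = rpm/60 = 189.116667 rev/s
target J* = 0.957; solve J* = V/(n·D) for n: n = V/(J*·D) = 31.05/(0.957 × 0.9) = 36.050157 rev/s
rpm = 60·n = 2163.009404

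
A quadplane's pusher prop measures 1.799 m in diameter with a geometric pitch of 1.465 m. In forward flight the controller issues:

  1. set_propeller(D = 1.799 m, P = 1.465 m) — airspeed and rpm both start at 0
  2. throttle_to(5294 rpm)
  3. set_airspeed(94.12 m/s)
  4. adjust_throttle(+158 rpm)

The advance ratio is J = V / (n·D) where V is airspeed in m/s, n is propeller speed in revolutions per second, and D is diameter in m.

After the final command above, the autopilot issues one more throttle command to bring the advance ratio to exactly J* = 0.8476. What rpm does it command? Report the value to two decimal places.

rpm = 3703.49

set_propeller: D = 1.799 m, P = 1.465 m (p = P/D = 0.814341); state ← (V=0, rpm=0)
throttle_to(5294): rpm ← 5294
set_airspeed(94.12): V ← 94.12 m/s
adjust_throttle(+158): rpm ← 5294 +158 = 5452
final state: V = 94.12 m/s, rpm = 5452 → n = rpm/60 = 90.866667 rev/s
target J* = 0.8476; solve J* = V/(n·D) for n: n = V/(J*·D) = 94.12/(0.8476 × 1.799) = 61.724816 rev/s
rpm = 60·n = 3703.488987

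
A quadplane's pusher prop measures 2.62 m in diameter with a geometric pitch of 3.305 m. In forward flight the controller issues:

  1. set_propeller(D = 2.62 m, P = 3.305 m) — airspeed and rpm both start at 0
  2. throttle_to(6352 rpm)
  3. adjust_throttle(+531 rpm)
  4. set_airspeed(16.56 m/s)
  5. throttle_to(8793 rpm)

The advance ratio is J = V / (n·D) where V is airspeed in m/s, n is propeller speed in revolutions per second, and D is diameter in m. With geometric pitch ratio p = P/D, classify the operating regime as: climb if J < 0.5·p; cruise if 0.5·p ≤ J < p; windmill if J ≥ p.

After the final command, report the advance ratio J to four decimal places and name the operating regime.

set_propeller: D = 2.62 m, P = 3.305 m (p = P/D = 1.261450); state ← (V=0, rpm=0)
throttle_to(6352): rpm ← 6352
adjust_throttle(+531): rpm ← 6352 +531 = 6883
set_airspeed(16.56): V ← 16.56 m/s
throttle_to(8793): rpm ← 8793
final state: V = 16.56 m/s, rpm = 8793 → n = rpm/60 = 146.550000 rev/s
J = V / (n·D) = 16.56 / (146.550000 × 2.62) = 0.043129
regime bands: climb J<0.6307 | cruise [0.6307, 1.2615) | windmill J≥1.2615
J = 0.0431 → climb

J = 0.0431, regime = climb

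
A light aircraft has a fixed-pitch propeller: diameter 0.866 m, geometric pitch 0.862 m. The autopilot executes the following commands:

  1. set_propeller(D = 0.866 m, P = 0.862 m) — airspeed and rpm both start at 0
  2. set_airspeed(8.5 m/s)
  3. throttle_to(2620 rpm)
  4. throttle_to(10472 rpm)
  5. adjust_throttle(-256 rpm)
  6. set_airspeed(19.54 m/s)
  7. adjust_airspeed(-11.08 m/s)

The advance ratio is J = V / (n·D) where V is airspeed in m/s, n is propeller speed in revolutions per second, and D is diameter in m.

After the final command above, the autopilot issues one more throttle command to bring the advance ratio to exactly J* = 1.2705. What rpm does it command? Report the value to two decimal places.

set_propeller: D = 0.866 m, P = 0.862 m (p = P/D = 0.995381); state ← (V=0, rpm=0)
set_airspeed(8.5): V ← 8.5 m/s
throttle_to(2620): rpm ← 2620
throttle_to(10472): rpm ← 10472
adjust_throttle(-256): rpm ← 10472 -256 = 10216
set_airspeed(19.54): V ← 19.54 m/s
adjust_airspeed(-11.08): V ← 19.54 -11.08 = 8.46 m/s
final state: V = 8.46 m/s, rpm = 10216 → n = rpm/60 = 170.266667 rev/s
target J* = 1.2705; solve J* = V/(n·D) for n: n = V/(J*·D) = 8.46/(1.2705 × 0.866) = 7.689141 rev/s
rpm = 60·n = 461.348435

rpm = 461.35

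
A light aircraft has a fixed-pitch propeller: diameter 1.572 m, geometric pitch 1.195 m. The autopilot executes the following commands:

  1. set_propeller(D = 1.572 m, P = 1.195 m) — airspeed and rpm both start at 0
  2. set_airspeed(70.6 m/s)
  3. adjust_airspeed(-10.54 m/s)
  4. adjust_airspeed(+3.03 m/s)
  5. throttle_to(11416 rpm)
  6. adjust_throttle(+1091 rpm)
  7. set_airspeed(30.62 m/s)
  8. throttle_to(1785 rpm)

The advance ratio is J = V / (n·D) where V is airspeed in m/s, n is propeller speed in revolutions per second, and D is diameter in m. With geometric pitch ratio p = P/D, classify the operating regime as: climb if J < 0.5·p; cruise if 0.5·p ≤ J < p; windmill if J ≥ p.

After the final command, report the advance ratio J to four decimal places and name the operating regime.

J = 0.6547, regime = cruise

set_propeller: D = 1.572 m, P = 1.195 m (p = P/D = 0.760178); state ← (V=0, rpm=0)
set_airspeed(70.6): V ← 70.6 m/s
adjust_airspeed(-10.54): V ← 70.6 -10.54 = 60.06 m/s
adjust_airspeed(+3.03): V ← 60.06 +3.03 = 63.09 m/s
throttle_to(11416): rpm ← 11416
adjust_throttle(+1091): rpm ← 11416 +1091 = 12507
set_airspeed(30.62): V ← 30.62 m/s
throttle_to(1785): rpm ← 1785
final state: V = 30.62 m/s, rpm = 1785 → n = rpm/60 = 29.750000 rev/s
J = V / (n·D) = 30.62 / (29.750000 × 1.572) = 0.654735
regime bands: climb J<0.3801 | cruise [0.3801, 0.7602) | windmill J≥0.7602
J = 0.6547 → cruise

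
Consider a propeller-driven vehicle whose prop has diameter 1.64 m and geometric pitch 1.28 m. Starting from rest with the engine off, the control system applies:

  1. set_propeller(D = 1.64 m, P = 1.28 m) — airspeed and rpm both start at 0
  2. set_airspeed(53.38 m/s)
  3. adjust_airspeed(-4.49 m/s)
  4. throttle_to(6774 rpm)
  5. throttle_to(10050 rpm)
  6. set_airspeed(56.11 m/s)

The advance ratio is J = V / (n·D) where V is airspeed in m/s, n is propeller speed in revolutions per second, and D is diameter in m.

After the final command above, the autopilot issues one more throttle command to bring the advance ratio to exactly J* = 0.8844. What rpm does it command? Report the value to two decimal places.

rpm = 2321.13

set_propeller: D = 1.64 m, P = 1.28 m (p = P/D = 0.780488); state ← (V=0, rpm=0)
set_airspeed(53.38): V ← 53.38 m/s
adjust_airspeed(-4.49): V ← 53.38 -4.49 = 48.89 m/s
throttle_to(6774): rpm ← 6774
throttle_to(10050): rpm ← 10050
set_airspeed(56.11): V ← 56.11 m/s
final state: V = 56.11 m/s, rpm = 10050 → n = rpm/60 = 167.500000 rev/s
target J* = 0.8844; solve J* = V/(n·D) for n: n = V/(J*·D) = 56.11/(0.8844 × 1.64) = 38.685453 rev/s
rpm = 60·n = 2321.127180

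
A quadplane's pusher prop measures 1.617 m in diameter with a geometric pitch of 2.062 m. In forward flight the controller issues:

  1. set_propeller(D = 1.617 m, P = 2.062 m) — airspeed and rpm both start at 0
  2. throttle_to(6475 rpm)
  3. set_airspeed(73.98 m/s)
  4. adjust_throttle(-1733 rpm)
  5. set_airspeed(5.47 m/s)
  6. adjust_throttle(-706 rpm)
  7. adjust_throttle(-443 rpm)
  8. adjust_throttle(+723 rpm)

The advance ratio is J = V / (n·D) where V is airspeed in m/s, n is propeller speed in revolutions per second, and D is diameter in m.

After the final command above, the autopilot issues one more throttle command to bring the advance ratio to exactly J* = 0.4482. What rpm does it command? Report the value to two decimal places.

set_propeller: D = 1.617 m, P = 2.062 m (p = P/D = 1.275201); state ← (V=0, rpm=0)
throttle_to(6475): rpm ← 6475
set_airspeed(73.98): V ← 73.98 m/s
adjust_throttle(-1733): rpm ← 6475 -1733 = 4742
set_airspeed(5.47): V ← 5.47 m/s
adjust_throttle(-706): rpm ← 4742 -706 = 4036
adjust_throttle(-443): rpm ← 4036 -443 = 3593
adjust_throttle(+723): rpm ← 3593 +723 = 4316
final state: V = 5.47 m/s, rpm = 4316 → n = rpm/60 = 71.933333 rev/s
target J* = 0.4482; solve J* = V/(n·D) for n: n = V/(J*·D) = 5.47/(0.4482 × 1.617) = 7.547541 rev/s
rpm = 60·n = 452.852432

rpm = 452.85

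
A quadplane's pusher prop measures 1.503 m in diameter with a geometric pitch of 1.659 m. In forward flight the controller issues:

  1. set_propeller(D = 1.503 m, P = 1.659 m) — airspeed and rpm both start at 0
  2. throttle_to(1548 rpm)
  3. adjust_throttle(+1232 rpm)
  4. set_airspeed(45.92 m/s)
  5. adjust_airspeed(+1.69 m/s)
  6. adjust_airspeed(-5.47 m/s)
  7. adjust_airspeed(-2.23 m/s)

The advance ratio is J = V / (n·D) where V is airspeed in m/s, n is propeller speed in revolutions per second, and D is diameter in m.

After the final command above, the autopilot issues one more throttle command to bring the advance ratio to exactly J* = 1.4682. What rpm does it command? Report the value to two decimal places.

rpm = 1085.15

set_propeller: D = 1.503 m, P = 1.659 m (p = P/D = 1.103792); state ← (V=0, rpm=0)
throttle_to(1548): rpm ← 1548
adjust_throttle(+1232): rpm ← 1548 +1232 = 2780
set_airspeed(45.92): V ← 45.92 m/s
adjust_airspeed(+1.69): V ← 45.92 +1.69 = 47.61 m/s
adjust_airspeed(-5.47): V ← 47.61 -5.47 = 42.14 m/s
adjust_airspeed(-2.23): V ← 42.14 -2.23 = 39.91 m/s
final state: V = 39.91 m/s, rpm = 2780 → n = rpm/60 = 46.333333 rev/s
target J* = 1.4682; solve J* = V/(n·D) for n: n = V/(J*·D) = 39.91/(1.4682 × 1.503) = 18.085792 rev/s
rpm = 60·n = 1085.147509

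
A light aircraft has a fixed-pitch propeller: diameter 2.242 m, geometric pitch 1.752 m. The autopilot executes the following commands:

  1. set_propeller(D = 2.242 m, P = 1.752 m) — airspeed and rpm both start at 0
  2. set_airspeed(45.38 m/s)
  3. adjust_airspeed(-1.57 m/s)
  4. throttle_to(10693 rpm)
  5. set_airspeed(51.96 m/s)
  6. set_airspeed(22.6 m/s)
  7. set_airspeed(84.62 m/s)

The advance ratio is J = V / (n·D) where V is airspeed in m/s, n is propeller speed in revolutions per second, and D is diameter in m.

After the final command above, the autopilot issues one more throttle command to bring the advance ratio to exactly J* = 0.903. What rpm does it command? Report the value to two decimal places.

rpm = 2507.85

set_propeller: D = 2.242 m, P = 1.752 m (p = P/D = 0.781445); state ← (V=0, rpm=0)
set_airspeed(45.38): V ← 45.38 m/s
adjust_airspeed(-1.57): V ← 45.38 -1.57 = 43.81 m/s
throttle_to(10693): rpm ← 10693
set_airspeed(51.96): V ← 51.96 m/s
set_airspeed(22.6): V ← 22.6 m/s
set_airspeed(84.62): V ← 84.62 m/s
final state: V = 84.62 m/s, rpm = 10693 → n = rpm/60 = 178.216667 rev/s
target J* = 0.903; solve J* = V/(n·D) for n: n = V/(J*·D) = 84.62/(0.903 × 2.242) = 41.797438 rev/s
rpm = 60·n = 2507.846281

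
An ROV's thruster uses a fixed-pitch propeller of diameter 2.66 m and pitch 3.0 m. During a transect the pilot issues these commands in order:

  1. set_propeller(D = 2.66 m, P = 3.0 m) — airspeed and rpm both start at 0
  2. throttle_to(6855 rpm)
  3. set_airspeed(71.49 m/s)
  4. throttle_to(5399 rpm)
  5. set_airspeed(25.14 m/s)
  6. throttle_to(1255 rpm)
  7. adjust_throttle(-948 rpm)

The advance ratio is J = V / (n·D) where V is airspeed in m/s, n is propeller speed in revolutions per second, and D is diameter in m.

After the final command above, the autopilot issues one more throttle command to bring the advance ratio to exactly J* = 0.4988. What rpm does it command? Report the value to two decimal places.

rpm = 1136.86

set_propeller: D = 2.66 m, P = 3.0 m (p = P/D = 1.127820); state ← (V=0, rpm=0)
throttle_to(6855): rpm ← 6855
set_airspeed(71.49): V ← 71.49 m/s
throttle_to(5399): rpm ← 5399
set_airspeed(25.14): V ← 25.14 m/s
throttle_to(1255): rpm ← 1255
adjust_throttle(-948): rpm ← 1255 -948 = 307
final state: V = 25.14 m/s, rpm = 307 → n = rpm/60 = 5.116667 rev/s
target J* = 0.4988; solve J* = V/(n·D) for n: n = V/(J*·D) = 25.14/(0.4988 × 2.66) = 18.947730 rev/s
rpm = 60·n = 1136.863811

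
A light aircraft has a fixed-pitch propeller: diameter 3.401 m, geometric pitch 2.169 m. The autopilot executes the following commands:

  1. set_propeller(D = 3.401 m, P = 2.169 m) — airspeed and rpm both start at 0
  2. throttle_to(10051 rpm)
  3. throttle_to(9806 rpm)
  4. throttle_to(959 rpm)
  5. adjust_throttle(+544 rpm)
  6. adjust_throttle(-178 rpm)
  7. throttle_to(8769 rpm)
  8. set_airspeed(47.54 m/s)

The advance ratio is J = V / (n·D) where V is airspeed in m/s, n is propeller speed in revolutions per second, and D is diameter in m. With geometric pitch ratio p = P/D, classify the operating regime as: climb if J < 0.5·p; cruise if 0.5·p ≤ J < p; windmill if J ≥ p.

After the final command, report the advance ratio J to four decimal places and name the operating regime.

set_propeller: D = 3.401 m, P = 2.169 m (p = P/D = 0.637754); state ← (V=0, rpm=0)
throttle_to(10051): rpm ← 10051
throttle_to(9806): rpm ← 9806
throttle_to(959): rpm ← 959
adjust_throttle(+544): rpm ← 959 +544 = 1503
adjust_throttle(-178): rpm ← 1503 -178 = 1325
throttle_to(8769): rpm ← 8769
set_airspeed(47.54): V ← 47.54 m/s
final state: V = 47.54 m/s, rpm = 8769 → n = rpm/60 = 146.150000 rev/s
J = V / (n·D) = 47.54 / (146.150000 × 3.401) = 0.095643
regime bands: climb J<0.3189 | cruise [0.3189, 0.6378) | windmill J≥0.6378
J = 0.0956 → climb

J = 0.0956, regime = climb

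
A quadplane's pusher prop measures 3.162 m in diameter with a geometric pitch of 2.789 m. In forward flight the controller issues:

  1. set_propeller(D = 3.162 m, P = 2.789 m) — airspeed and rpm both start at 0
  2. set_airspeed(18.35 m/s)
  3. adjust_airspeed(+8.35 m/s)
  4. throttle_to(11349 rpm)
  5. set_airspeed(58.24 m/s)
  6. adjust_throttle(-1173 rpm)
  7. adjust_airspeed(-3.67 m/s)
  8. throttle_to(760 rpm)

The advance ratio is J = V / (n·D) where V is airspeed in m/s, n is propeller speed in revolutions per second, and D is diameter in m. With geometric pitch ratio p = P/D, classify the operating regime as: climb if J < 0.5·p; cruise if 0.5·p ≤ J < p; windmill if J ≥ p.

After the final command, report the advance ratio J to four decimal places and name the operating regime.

set_propeller: D = 3.162 m, P = 2.789 m (p = P/D = 0.882037); state ← (V=0, rpm=0)
set_airspeed(18.35): V ← 18.35 m/s
adjust_airspeed(+8.35): V ← 18.35 +8.35 = 26.7 m/s
throttle_to(11349): rpm ← 11349
set_airspeed(58.24): V ← 58.24 m/s
adjust_throttle(-1173): rpm ← 11349 -1173 = 10176
adjust_airspeed(-3.67): V ← 58.24 -3.67 = 54.57 m/s
throttle_to(760): rpm ← 760
final state: V = 54.57 m/s, rpm = 760 → n = rpm/60 = 12.666667 rev/s
J = V / (n·D) = 54.57 / (12.666667 × 3.162) = 1.362479
regime bands: climb J<0.4410 | cruise [0.4410, 0.8820) | windmill J≥0.8820
J = 1.3625 → windmill

J = 1.3625, regime = windmill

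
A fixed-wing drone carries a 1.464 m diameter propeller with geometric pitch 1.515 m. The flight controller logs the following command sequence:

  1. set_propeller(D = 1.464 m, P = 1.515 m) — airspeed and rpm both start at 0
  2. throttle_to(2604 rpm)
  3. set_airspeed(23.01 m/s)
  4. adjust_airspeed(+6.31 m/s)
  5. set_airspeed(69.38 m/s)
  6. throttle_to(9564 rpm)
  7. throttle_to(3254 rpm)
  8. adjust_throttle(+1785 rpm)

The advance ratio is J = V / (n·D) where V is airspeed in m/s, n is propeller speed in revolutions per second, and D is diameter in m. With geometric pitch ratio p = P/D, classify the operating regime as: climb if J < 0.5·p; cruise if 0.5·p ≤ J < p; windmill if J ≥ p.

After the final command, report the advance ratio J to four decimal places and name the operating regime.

J = 0.5643, regime = cruise

set_propeller: D = 1.464 m, P = 1.515 m (p = P/D = 1.034836); state ← (V=0, rpm=0)
throttle_to(2604): rpm ← 2604
set_airspeed(23.01): V ← 23.01 m/s
adjust_airspeed(+6.31): V ← 23.01 +6.31 = 29.32 m/s
set_airspeed(69.38): V ← 69.38 m/s
throttle_to(9564): rpm ← 9564
throttle_to(3254): rpm ← 3254
adjust_throttle(+1785): rpm ← 3254 +1785 = 5039
final state: V = 69.38 m/s, rpm = 5039 → n = rpm/60 = 83.983333 rev/s
J = V / (n·D) = 69.38 / (83.983333 × 1.464) = 0.564287
regime bands: climb J<0.5174 | cruise [0.5174, 1.0348) | windmill J≥1.0348
J = 0.5643 → cruise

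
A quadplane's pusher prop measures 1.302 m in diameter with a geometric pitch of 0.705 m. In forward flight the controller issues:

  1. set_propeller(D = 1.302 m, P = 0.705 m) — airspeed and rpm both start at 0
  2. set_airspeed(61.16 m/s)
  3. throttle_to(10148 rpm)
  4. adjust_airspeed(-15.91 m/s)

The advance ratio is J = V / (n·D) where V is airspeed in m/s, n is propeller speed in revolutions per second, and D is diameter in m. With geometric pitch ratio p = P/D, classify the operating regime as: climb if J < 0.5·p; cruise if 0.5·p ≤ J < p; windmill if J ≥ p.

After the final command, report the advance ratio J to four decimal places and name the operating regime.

J = 0.2055, regime = climb

set_propeller: D = 1.302 m, P = 0.705 m (p = P/D = 0.541475); state ← (V=0, rpm=0)
set_airspeed(61.16): V ← 61.16 m/s
throttle_to(10148): rpm ← 10148
adjust_airspeed(-15.91): V ← 61.16 -15.91 = 45.25 m/s
final state: V = 45.25 m/s, rpm = 10148 → n = rpm/60 = 169.133333 rev/s
J = V / (n·D) = 45.25 / (169.133333 × 1.302) = 0.205484
regime bands: climb J<0.2707 | cruise [0.2707, 0.5415) | windmill J≥0.5415
J = 0.2055 → climb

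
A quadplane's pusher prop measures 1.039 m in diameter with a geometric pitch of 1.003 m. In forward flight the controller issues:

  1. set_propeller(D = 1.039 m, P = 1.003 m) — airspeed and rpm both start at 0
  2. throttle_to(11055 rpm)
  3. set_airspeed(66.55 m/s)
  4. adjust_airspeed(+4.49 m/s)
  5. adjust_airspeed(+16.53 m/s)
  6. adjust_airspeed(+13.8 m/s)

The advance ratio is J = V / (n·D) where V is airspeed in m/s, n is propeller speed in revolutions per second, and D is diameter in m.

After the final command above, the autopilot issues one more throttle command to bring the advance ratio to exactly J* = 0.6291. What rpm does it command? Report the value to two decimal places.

set_propeller: D = 1.039 m, P = 1.003 m (p = P/D = 0.965351); state ← (V=0, rpm=0)
throttle_to(11055): rpm ← 11055
set_airspeed(66.55): V ← 66.55 m/s
adjust_airspeed(+4.49): V ← 66.55 +4.49 = 71.04 m/s
adjust_airspeed(+16.53): V ← 71.04 +16.53 = 87.57 m/s
adjust_airspeed(+13.8): V ← 87.57 +13.8 = 101.37 m/s
final state: V = 101.37 m/s, rpm = 11055 → n = rpm/60 = 184.250000 rev/s
target J* = 0.6291; solve J* = V/(n·D) for n: n = V/(J*·D) = 101.37/(0.6291 × 1.039) = 155.086578 rev/s
rpm = 60·n = 9305.194689

rpm = 9305.19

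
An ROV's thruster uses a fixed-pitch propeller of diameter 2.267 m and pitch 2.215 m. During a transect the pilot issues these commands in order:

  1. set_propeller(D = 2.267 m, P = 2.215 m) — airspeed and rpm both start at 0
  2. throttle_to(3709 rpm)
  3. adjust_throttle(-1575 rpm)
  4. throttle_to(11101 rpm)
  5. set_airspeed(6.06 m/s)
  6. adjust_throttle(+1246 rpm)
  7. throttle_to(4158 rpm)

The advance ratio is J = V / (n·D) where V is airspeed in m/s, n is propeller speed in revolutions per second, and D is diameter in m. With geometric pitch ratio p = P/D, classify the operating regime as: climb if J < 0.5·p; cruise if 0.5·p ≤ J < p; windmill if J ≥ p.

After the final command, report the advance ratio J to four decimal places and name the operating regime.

set_propeller: D = 2.267 m, P = 2.215 m (p = P/D = 0.977062); state ← (V=0, rpm=0)
throttle_to(3709): rpm ← 3709
adjust_throttle(-1575): rpm ← 3709 -1575 = 2134
throttle_to(11101): rpm ← 11101
set_airspeed(6.06): V ← 6.06 m/s
adjust_throttle(+1246): rpm ← 11101 +1246 = 12347
throttle_to(4158): rpm ← 4158
final state: V = 6.06 m/s, rpm = 4158 → n = rpm/60 = 69.300000 rev/s
J = V / (n·D) = 6.06 / (69.300000 × 2.267) = 0.038573
regime bands: climb J<0.4885 | cruise [0.4885, 0.9771) | windmill J≥0.9771
J = 0.0386 → climb

J = 0.0386, regime = climb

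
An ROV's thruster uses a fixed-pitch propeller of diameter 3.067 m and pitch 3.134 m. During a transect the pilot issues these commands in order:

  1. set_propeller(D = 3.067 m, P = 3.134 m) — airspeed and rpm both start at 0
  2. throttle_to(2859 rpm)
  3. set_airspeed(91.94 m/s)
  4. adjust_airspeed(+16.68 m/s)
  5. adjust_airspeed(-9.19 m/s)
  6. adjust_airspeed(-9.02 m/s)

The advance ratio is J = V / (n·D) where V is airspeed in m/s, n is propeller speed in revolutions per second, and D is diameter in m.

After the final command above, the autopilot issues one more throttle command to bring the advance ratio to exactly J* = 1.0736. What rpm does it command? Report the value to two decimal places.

rpm = 1647.45

set_propeller: D = 3.067 m, P = 3.134 m (p = P/D = 1.021845); state ← (V=0, rpm=0)
throttle_to(2859): rpm ← 2859
set_airspeed(91.94): V ← 91.94 m/s
adjust_airspeed(+16.68): V ← 91.94 +16.68 = 108.62 m/s
adjust_airspeed(-9.19): V ← 108.62 -9.19 = 99.43 m/s
adjust_airspeed(-9.02): V ← 99.43 -9.02 = 90.41 m/s
final state: V = 90.41 m/s, rpm = 2859 → n = rpm/60 = 47.650000 rev/s
target J* = 1.0736; solve J* = V/(n·D) for n: n = V/(J*·D) = 90.41/(1.0736 × 3.067) = 27.457449 rev/s
rpm = 60·n = 1647.446958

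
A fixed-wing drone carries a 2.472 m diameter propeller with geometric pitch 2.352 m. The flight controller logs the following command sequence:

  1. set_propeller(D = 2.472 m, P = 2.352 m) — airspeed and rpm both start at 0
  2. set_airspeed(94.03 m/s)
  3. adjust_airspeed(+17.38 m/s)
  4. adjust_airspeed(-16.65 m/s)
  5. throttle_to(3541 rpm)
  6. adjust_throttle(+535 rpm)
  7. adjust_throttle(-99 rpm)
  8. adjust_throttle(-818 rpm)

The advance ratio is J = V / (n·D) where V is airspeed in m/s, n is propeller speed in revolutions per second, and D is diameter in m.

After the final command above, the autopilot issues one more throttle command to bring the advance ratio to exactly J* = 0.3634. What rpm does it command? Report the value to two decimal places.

rpm = 6329.11

set_propeller: D = 2.472 m, P = 2.352 m (p = P/D = 0.951456); state ← (V=0, rpm=0)
set_airspeed(94.03): V ← 94.03 m/s
adjust_airspeed(+17.38): V ← 94.03 +17.38 = 111.41 m/s
adjust_airspeed(-16.65): V ← 111.41 -16.65 = 94.76 m/s
throttle_to(3541): rpm ← 3541
adjust_throttle(+535): rpm ← 3541 +535 = 4076
adjust_throttle(-99): rpm ← 4076 -99 = 3977
adjust_throttle(-818): rpm ← 3977 -818 = 3159
final state: V = 94.76 m/s, rpm = 3159 → n = rpm/60 = 52.650000 rev/s
target J* = 0.3634; solve J* = V/(n·D) for n: n = V/(J*·D) = 94.76/(0.3634 × 2.472) = 105.485232 rev/s
rpm = 60·n = 6329.113924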